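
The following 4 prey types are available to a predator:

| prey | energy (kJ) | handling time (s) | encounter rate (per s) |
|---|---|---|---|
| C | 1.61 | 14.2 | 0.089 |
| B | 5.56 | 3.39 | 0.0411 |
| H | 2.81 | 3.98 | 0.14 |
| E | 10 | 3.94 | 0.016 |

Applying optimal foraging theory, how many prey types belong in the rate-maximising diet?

3

E/h in descending order: E 2.54, B 1.64, H 0.706, C 0.113 kJ/s. The optimal diet is the largest prefix of this list for which every included type satisfies E_i/h_i > R on the types above it.
Rate on top 1: 0.1505. B: 1.64 > 0.1505 → include.
Rate on top 2: 0.3231. H: 0.706 > 0.3231 → include.
Rate on top 3: 0.4444. C: 0.113 < 0.4444 → exclude; stop.
Optimal diet: E, B, H — 3 of 4 types.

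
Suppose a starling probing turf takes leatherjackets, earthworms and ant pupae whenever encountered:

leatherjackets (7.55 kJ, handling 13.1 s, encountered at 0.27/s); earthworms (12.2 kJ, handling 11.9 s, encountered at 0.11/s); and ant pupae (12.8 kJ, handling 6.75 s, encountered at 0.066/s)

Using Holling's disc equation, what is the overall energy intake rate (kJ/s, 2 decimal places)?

0.67 kJ/s

Energy encountered per unit search time: 0.27×7.55 + 0.11×12.2 + 0.066×12.8 = 4.225 kJ/s.
Handling time per unit search time: 0.27×13.1 + 0.11×11.9 + 0.066×6.75 = 5.292.
Rate = 4.225/(1 + 5.292) = 0.6716 kJ/s.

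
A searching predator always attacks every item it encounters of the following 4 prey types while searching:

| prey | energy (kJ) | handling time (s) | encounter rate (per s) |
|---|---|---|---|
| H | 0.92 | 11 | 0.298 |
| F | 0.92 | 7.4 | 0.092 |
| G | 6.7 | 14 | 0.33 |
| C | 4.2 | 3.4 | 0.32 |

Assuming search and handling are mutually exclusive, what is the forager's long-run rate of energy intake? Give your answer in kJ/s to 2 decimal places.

Energy encountered per unit search time: 0.298×0.92 + 0.092×0.92 + 0.33×6.7 + 0.32×4.2 = 3.914 kJ/s.
Handling time per unit search time: 0.298×11 + 0.092×7.4 + 0.33×14 + 0.32×3.4 = 9.667.
Rate = 3.914/(1 + 9.667) = 0.3669 kJ/s.

0.37 kJ/s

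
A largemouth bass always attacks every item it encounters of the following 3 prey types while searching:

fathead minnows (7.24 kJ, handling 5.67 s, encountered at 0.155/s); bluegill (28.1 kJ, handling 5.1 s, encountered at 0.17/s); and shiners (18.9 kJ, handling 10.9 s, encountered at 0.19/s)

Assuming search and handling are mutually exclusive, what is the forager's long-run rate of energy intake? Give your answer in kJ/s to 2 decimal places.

1.97 kJ/s

Energy encountered per unit search time: 0.155×7.24 + 0.17×28.1 + 0.19×18.9 = 9.49 kJ/s.
Handling time per unit search time: 0.155×5.67 + 0.17×5.1 + 0.19×10.9 = 3.817.
Rate = 9.49/(1 + 3.817) = 1.97 kJ/s.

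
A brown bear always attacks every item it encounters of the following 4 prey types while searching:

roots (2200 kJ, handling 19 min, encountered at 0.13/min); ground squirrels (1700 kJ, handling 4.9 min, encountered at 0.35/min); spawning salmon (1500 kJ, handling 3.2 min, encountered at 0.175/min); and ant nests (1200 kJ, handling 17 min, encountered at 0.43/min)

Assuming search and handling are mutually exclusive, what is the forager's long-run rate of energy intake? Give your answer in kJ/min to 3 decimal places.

127.116 kJ/min

Energy encountered per unit search time: 0.13×2200 + 0.35×1700 + 0.175×1500 + 0.43×1200 = 1660 kJ/min.
Handling time per unit search time: 0.13×19 + 0.35×4.9 + 0.175×3.2 + 0.43×17 = 12.05.
Rate = 1660/(1 + 12.05) = 127.1 kJ/min.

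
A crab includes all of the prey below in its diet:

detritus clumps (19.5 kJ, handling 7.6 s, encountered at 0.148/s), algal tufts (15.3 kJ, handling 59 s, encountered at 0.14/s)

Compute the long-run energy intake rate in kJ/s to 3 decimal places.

R = Σλ_iE_i / (1 + Σλ_ih_i)
Numerator: 0.148×19.5 + 0.14×15.3 = 5.028
Denominator: 1 + 0.148×7.6 + 0.14×59 = 10.38
R = 5.028/10.38 = 0.4842 kJ/s

0.484 kJ/s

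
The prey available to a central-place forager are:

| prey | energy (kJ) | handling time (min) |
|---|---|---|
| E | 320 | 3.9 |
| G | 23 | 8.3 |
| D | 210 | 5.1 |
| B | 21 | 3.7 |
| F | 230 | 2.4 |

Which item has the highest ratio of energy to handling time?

In descending order of E/h:
F: 230/2.4 = 95.8 kJ/min
E: 320/3.9 = 82.1 kJ/min
D: 210/5.1 = 41.2 kJ/min
B: 21/3.7 = 5.68 kJ/min
G: 23/8.3 = 2.77 kJ/min

F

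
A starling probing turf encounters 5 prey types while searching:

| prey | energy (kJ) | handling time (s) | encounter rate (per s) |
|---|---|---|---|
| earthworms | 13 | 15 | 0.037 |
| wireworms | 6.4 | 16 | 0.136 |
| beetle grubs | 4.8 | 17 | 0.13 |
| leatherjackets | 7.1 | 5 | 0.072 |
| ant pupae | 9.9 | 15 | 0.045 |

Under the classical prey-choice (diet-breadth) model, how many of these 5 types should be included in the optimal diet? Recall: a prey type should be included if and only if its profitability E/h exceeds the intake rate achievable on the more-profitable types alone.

3

E/h in descending order: leatherjackets 1.42, earthworms 0.867, ant pupae 0.66, wireworms 0.4, beetle grubs 0.282 kJ/s. The optimal diet is the largest prefix of this list for which every included type satisfies E_i/h_i > R on the types above it.
Rate on top 1: 0.3759. earthworms: 0.867 > 0.3759 → include.
Rate on top 2: 0.5181. ant pupae: 0.66 > 0.5181 → include.
Rate on top 3: 0.5551. wireworms: 0.4 < 0.5551 → exclude; stop.
Optimal diet: leatherjackets, earthworms, ant pupae — 3 of 5 types.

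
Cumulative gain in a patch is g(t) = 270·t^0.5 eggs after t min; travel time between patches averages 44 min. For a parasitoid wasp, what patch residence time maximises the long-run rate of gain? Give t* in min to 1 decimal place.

44.0 min

Maximise g(t)/(T+t): set derivative to zero → g'(t)(T+t) = g(t).
g'(t) = 0.5·270·t^-0.5. Setting 0.5·270·t^-0.5 = 270·t^0.5/(44+t) gives 0.5(44+t) = t, so 0.50·t = 0.5×44.
t* = 0.5×44/0.50 = 44 min.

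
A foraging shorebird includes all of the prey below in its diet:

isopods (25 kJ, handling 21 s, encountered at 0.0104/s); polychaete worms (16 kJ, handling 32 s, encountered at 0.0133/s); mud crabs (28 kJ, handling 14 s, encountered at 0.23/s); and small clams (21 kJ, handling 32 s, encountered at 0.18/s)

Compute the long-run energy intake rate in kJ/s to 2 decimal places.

1.01 kJ/s

R = (0.0104×25 + 0.0133×16 + 0.23×28 + 0.18×21) / (1 + 0.0104×21 + 0.0133×32 + 0.23×14 + 0.18×32) = 10.69/10.62 = 1.006 kJ/s.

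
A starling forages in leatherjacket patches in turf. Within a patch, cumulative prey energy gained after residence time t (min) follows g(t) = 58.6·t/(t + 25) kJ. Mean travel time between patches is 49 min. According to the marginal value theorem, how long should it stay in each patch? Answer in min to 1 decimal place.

Optimal t* satisfies g'(t*) = g(t*)/(T + t*).
g'(t) = 58.6·25/(t + 25)². Setting 58.6·25/(t+25)² = 58.6t/[(t+25)(49+t)] gives 25(49+t) = t(t+25), so t² = 25×49 = 1225.
t* = √1225 = 35 min.

35.0 min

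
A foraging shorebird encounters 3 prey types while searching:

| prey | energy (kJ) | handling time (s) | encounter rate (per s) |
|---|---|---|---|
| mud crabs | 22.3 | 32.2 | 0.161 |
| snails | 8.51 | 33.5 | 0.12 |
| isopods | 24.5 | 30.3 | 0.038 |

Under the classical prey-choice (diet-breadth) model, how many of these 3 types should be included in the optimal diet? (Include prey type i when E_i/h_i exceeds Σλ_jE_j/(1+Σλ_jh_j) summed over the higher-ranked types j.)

E/h in descending order: isopods 0.809, mud crabs 0.693, snails 0.254 kJ/s. The optimal diet is the largest prefix of this list for which every included type satisfies E_i/h_i > R on the types above it.
Rate on top 1: 0.4327. mud crabs: 0.693 > 0.4327 → include.
Rate on top 2: 0.6164. snails: 0.254 < 0.6164 → exclude; stop.
Optimal diet: isopods, mud crabs — 2 of 3 types.

2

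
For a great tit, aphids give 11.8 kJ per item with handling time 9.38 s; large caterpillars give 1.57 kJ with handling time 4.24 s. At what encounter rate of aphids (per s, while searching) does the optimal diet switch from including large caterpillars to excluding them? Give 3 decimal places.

The zero-one rule: include large caterpillars iff E₂/h₂ > λE₁/(1+λh₁). Equality gives the switch point.
λE₁h₂ = E₂ + λE₂h₁ ⇒ λ = E₂/(E₁h₂ − E₂h₁) = 1.57/(50.03 − 14.73) = 0.04447 per s.

0.044 per s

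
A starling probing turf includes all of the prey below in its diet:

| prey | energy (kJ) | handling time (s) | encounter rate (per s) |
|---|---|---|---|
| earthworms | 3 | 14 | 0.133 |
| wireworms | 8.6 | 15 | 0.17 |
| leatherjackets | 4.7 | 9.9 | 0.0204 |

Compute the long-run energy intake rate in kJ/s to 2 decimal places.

R = Σλ_iE_i / (1 + Σλ_ih_i)
Numerator: 0.133×3 + 0.17×8.6 + 0.0204×4.7 = 1.957
Denominator: 1 + 0.133×14 + 0.17×15 + 0.0204×9.9 = 5.614
R = 1.957/5.614 = 0.3486 kJ/s

0.35 kJ/s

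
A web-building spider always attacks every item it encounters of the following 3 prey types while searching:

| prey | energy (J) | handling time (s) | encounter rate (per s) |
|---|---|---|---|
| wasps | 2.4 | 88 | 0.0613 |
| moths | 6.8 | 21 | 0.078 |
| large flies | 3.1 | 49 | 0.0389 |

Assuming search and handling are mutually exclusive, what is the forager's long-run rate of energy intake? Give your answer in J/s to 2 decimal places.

R = (0.0613×2.4 + 0.078×6.8 + 0.0389×3.1) / (1 + 0.0613×88 + 0.078×21 + 0.0389×49) = 0.7981/9.938 = 0.0803 J/s.

0.08 J/s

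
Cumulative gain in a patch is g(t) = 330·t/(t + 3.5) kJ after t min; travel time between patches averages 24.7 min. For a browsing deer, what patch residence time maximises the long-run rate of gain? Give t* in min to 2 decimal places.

Maximise g(t)/(T+t): set derivative to zero → g'(t)(T+t) = g(t).
g'(t) = 330·3.5/(t + 3.5)². Setting 330·3.5/(t+3.5)² = 330t/[(t+3.5)(24.7+t)] gives 3.5(24.7+t) = t(t+3.5), so t² = 3.5×24.7 = 86.45.
t* = √86.45 = 9.298 min.

9.30 min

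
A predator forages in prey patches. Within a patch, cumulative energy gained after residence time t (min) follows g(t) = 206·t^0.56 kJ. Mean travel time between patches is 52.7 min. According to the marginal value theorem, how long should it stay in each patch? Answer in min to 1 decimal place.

67.1 min

By the marginal value theorem, leave when the instantaneous gain rate g'(t) equals the habitat-wide average g(t)/(T + t).
g'(t) = 0.56·206·t^-0.44. Setting 0.56·206·t^-0.44 = 206·t^0.56/(52.7+t) gives 0.56(52.7+t) = t, so 0.44·t = 0.56×52.7.
t* = 0.56×52.7/0.44 = 67.07 min.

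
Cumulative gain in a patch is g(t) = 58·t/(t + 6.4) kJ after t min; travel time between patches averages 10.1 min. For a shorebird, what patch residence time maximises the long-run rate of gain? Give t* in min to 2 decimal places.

Maximise g(t)/(T+t): set derivative to zero → g'(t)(T+t) = g(t).
g'(t) = 58·6.4/(t + 6.4)². Setting 58·6.4/(t+6.4)² = 58t/[(t+6.4)(10.1+t)] gives 6.4(10.1+t) = t(t+6.4), so t² = 6.4×10.1 = 64.64.
t* = √64.64 = 8.04 min.

8.04 min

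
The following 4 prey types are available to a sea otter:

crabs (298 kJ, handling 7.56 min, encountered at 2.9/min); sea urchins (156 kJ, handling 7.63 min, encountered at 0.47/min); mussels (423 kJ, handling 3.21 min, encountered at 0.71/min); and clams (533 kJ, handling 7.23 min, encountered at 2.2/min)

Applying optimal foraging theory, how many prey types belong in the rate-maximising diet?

1

Rank by E/h (kJ/min): mussels 132, clams 73.7, crabs 39.4, sea urchins 20.4. Include each in turn until the next type's E/h falls below the running intake rate.
Rate on top 1: 91.59. clams: 73.7 < 91.59 → exclude; stop.
Optimal diet: mussels — 1 of 4 types.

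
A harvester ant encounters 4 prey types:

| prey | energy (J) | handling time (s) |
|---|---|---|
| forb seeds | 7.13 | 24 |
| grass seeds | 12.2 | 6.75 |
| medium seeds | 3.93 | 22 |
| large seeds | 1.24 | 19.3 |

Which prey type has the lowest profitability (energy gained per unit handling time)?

large seeds

Profitability E/h (J/s): forb seeds = 7.13/24 = 0.297, grass seeds = 12.2/6.75 = 1.81, medium seeds = 3.93/22 = 0.179, large seeds = 1.24/19.3 = 0.0642.
Ranked: grass seeds > forb seeds > medium seeds > large seeds.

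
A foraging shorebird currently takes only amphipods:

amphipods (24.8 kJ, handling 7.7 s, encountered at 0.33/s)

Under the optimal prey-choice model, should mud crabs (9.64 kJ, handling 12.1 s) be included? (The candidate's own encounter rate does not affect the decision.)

Intake rate on the current diet: R = (0.33×24.8) / (1 + 0.33×7.7) = 8.184/3.541 = 2.311 kJ/s.
mud crabs: E/h = 9.64/12.1 = 0.7967 kJ/s.
0.7967 < 2.311, so adding mud crabs would lower the average — exclude it.

No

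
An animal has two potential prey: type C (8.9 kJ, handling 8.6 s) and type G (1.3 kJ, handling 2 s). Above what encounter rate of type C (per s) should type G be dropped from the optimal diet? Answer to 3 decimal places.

0.196 per s

Drop type G once their profitability E₂/h₂ falls below the rate achievable on type C alone: E₂/h₂ = λE₁/(1 + λh₁).
Solve for λ: λE₁h₂ = E₂(1 + λh₁) → λ(E₁h₂ − E₂h₁) = E₂ → λ = E₂/(E₁h₂ − E₂h₁).
λ = 1.3/(8.9×2 − 1.3×8.6) = 1.3/6.62 = 0.1964 per s.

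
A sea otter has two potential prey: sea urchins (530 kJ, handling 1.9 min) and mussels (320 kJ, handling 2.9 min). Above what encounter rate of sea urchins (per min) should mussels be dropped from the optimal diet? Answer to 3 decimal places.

0.344 per min

Drop mussels once their profitability E₂/h₂ falls below the rate achievable on sea urchins alone: E₂/h₂ = λE₁/(1 + λh₁).
Solve for λ: λE₁h₂ = E₂(1 + λh₁) → λ(E₁h₂ − E₂h₁) = E₂ → λ = E₂/(E₁h₂ − E₂h₁).
λ = 320/(530×2.9 − 320×1.9) = 320/929 = 0.3445 per min.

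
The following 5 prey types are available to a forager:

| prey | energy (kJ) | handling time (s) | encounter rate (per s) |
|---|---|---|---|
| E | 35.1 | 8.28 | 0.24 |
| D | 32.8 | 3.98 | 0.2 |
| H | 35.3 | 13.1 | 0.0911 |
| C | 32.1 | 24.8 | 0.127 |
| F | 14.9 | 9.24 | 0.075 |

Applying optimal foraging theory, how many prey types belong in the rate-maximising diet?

Profitabilities (E/h, kJ/s): D 8.24, E 4.24, H 2.69, F 1.61, C 1.29. Add prey in this order while the next type's profitability exceeds the intake rate on those already taken.
Rate on top 1: 3.653. E: 4.24 > 3.653 → include.
Rate on top 2: 3.961. H: 2.69 < 3.961 → exclude; stop.
Optimal diet: D, E — 2 of 5 types.

2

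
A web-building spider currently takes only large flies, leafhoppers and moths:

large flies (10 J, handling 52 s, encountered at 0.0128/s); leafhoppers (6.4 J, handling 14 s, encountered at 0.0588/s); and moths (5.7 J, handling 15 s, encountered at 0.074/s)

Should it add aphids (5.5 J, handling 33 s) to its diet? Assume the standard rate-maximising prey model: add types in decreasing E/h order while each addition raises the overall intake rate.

No

On large flies, leafhoppers and moths alone, R = ΣλE/(1+Σλh) = 0.9261/3.599 = 0.2573 J/s.
Profitability of aphids: 5.5/33 = 0.1667 J/s.
Since 0.1667 < R, time spent handling aphids is better spent searching.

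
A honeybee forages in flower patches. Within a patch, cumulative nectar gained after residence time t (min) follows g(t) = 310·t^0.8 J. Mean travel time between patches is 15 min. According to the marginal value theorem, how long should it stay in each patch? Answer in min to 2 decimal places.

60.00 min

Optimal t* satisfies g'(t*) = g(t*)/(T + t*).
g'(t) = 0.8·310·t^-0.2. Setting 0.8·310·t^-0.2 = 310·t^0.8/(15+t) gives 0.8(15+t) = t, so 0.20·t = 0.8×15.
t* = 0.8×15/0.20 = 60 min.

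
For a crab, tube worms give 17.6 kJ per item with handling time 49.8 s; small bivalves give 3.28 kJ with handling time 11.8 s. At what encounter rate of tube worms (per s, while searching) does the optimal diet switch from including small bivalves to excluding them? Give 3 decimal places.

0.074 per s

At the threshold, the rate on tube worms alone equals the profitability of small bivalves: λ·17.6/(1 + λ·49.8) = 3.28/11.8 = 0.278.
Rearranging, λ(17.6 − 0.278×49.8) = 0.278, so λ = 0.278/3.757 = 0.07398 per s.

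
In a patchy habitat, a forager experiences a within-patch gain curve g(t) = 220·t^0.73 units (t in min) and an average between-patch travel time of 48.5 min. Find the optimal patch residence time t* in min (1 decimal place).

131.1 min

Optimal t* satisfies g'(t*) = g(t*)/(T + t*).
g'(t) = 0.73·220·t^-0.27. Setting 0.73·220·t^-0.27 = 220·t^0.73/(48.5+t) gives 0.73(48.5+t) = t, so 0.27·t = 0.73×48.5.
t* = 0.73×48.5/0.27 = 131.1 min.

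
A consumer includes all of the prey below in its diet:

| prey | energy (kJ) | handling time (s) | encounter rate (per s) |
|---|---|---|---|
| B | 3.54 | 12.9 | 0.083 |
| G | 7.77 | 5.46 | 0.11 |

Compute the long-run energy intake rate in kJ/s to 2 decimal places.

0.43 kJ/s

R = Σλ_iE_i / (1 + Σλ_ih_i)
Numerator: 0.083×3.54 + 0.11×7.77 = 1.149
Denominator: 1 + 0.083×12.9 + 0.11×5.46 = 2.671
R = 1.149/2.671 = 0.4299 kJ/s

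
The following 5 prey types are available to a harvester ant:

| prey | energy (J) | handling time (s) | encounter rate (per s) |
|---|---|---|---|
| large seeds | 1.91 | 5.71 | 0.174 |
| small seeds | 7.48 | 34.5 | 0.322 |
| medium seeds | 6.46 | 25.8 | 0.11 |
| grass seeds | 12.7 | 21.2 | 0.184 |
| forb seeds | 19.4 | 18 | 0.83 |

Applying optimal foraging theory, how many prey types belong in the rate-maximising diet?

1

Rank by E/h (J/s): forb seeds 1.08, grass seeds 0.599, large seeds 0.335, medium seeds 0.25, small seeds 0.217. Include each in turn until the next type's E/h falls below the running intake rate.
Rate on top 1: 1.01. grass seeds: 0.599 < 1.01 → exclude; stop.
Optimal diet: forb seeds — 1 of 5 types.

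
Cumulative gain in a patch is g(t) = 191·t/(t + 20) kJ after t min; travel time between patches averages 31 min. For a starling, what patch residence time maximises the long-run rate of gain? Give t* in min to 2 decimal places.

24.90 min

Maximise g(t)/(T+t): set derivative to zero → g'(t)(T+t) = g(t).
g'(t) = 191·20/(t + 20)². Setting 191·20/(t+20)² = 191t/[(t+20)(31+t)] gives 20(31+t) = t(t+20), so t² = 20×31 = 620.
t* = √620 = 24.9 min.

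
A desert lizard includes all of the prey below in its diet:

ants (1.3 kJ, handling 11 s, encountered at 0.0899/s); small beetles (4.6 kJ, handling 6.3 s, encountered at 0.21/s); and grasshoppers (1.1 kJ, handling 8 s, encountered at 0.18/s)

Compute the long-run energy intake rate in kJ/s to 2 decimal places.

R = (0.0899×1.3 + 0.21×4.6 + 0.18×1.1) / (1 + 0.0899×11 + 0.21×6.3 + 0.18×8) = 1.281/4.752 = 0.2695 kJ/s.

0.27 kJ/s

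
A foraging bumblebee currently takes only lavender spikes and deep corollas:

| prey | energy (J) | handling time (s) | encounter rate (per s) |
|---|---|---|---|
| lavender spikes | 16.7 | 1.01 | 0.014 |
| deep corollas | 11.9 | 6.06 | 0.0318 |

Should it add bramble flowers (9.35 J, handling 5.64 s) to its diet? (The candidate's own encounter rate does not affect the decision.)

Current rate: (0.014×16.7 + 0.0318×11.9)/(1 + 0.014×1.01 + 0.0318×6.06) = 0.5073 J/s.
bramble flowers: E/h = 9.35/5.64 = 1.658 J/s.
Since 1.658 > R, including bramble flowers increases the long-run rate.

Yes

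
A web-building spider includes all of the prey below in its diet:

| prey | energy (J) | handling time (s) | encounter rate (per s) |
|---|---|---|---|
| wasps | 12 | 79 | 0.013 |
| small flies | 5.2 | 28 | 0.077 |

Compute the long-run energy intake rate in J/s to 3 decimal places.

0.133 J/s

Energy encountered per unit search time: 0.013×12 + 0.077×5.2 = 0.5564 J/s.
Handling time per unit search time: 0.013×79 + 0.077×28 = 3.183.
Rate = 0.5564/(1 + 3.183) = 0.133 J/s.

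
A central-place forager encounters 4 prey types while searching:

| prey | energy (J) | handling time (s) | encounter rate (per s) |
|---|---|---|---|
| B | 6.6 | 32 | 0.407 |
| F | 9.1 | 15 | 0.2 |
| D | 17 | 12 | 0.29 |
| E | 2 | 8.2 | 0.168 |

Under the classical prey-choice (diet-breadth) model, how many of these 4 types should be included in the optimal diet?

Rank by E/h (J/s): D 1.42, F 0.607, E 0.244, B 0.206. Include each in turn until the next type's E/h falls below the running intake rate.
Rate on top 1: 1.1. F: 0.607 < 1.1 → exclude; stop.
Optimal diet: D — 1 of 4 types.

1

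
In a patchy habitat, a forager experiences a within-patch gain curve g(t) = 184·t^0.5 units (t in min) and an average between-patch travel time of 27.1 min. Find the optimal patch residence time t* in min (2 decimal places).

27.10 min

By the marginal value theorem, leave when the instantaneous gain rate g'(t) equals the habitat-wide average g(t)/(T + t).
g'(t) = 0.5·184·t^-0.5. Setting 0.5·184·t^-0.5 = 184·t^0.5/(27.1+t) gives 0.5(27.1+t) = t, so 0.50·t = 0.5×27.1.
t* = 0.5×27.1/0.50 = 27.1 min.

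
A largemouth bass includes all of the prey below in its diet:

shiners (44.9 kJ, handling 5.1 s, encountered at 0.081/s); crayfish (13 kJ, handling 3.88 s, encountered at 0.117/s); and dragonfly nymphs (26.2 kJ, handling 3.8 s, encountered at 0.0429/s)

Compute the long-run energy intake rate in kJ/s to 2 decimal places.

3.09 kJ/s

R = Σλ_iE_i / (1 + Σλ_ih_i)
Numerator: 0.081×44.9 + 0.117×13 + 0.0429×26.2 = 6.282
Denominator: 1 + 0.081×5.1 + 0.117×3.88 + 0.0429×3.8 = 2.03
R = 6.282/2.03 = 3.094 kJ/s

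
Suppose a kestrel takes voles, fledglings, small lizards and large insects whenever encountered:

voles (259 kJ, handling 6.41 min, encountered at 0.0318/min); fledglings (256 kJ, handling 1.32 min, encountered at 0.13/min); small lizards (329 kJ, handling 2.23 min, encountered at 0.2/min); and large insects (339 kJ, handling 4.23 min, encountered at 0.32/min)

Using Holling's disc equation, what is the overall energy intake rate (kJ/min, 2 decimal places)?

Energy encountered per unit search time: 0.0318×259 + 0.13×256 + 0.2×329 + 0.32×339 = 215.8 kJ/min.
Handling time per unit search time: 0.0318×6.41 + 0.13×1.32 + 0.2×2.23 + 0.32×4.23 = 2.175.
Rate = 215.8/(1 + 2.175) = 67.97 kJ/min.

67.97 kJ/min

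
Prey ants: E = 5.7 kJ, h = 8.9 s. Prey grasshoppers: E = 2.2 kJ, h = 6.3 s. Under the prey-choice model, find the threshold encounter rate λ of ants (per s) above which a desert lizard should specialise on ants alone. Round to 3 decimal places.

Drop grasshoppers once their profitability E₂/h₂ falls below the rate achievable on ants alone: E₂/h₂ = λE₁/(1 + λh₁).
Solve for λ: λE₁h₂ = E₂(1 + λh₁) → λ(E₁h₂ − E₂h₁) = E₂ → λ = E₂/(E₁h₂ − E₂h₁).
λ = 2.2/(5.7×6.3 − 2.2×8.9) = 2.2/16.33 = 0.1347 per s.

0.135 per s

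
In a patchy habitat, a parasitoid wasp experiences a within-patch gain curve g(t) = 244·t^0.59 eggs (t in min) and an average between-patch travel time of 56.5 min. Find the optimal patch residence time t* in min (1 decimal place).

Maximise g(t)/(T+t): set derivative to zero → g'(t)(T+t) = g(t).
g'(t) = 0.59·244·t^-0.41. Setting 0.59·244·t^-0.41 = 244·t^0.59/(56.5+t) gives 0.59(56.5+t) = t, so 0.41·t = 0.59×56.5.
t* = 0.59×56.5/0.41 = 81.3 min.

81.3 min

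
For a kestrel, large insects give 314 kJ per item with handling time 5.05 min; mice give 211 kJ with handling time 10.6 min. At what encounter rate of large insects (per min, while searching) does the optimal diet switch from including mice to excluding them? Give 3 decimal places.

0.093 per min

At the threshold, the rate on large insects alone equals the profitability of mice: λ·314/(1 + λ·5.05) = 211/10.6 = 19.91.
Rearranging, λ(314 − 19.91×5.05) = 19.91, so λ = 19.91/213.5 = 0.09325 per min.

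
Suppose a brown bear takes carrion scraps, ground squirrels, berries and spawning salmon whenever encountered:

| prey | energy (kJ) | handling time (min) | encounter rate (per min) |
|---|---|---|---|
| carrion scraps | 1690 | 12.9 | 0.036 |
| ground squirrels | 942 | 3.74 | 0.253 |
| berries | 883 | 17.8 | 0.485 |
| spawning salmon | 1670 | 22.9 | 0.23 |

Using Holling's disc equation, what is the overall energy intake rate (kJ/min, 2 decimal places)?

68.15 kJ/min

R = Σλ_iE_i / (1 + Σλ_ih_i)
Numerator: 0.036×1690 + 0.253×942 + 0.485×883 + 0.23×1670 = 1112
Denominator: 1 + 0.036×12.9 + 0.253×3.74 + 0.485×17.8 + 0.23×22.9 = 16.31
R = 1112/16.31 = 68.15 kJ/min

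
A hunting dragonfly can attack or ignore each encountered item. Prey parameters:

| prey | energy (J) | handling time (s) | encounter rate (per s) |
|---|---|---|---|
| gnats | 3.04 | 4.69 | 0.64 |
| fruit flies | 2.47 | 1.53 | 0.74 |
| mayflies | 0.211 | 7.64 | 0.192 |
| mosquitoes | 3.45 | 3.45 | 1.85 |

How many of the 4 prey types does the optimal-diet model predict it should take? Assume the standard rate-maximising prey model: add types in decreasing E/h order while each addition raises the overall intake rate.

2

Rank by E/h (J/s): fruit flies 1.61, mosquitoes 1, gnats 0.648, mayflies 0.0276. Include each in turn until the next type's E/h falls below the running intake rate.
Rate on top 1: 0.8572. mosquitoes: 1 > 0.8572 → include.
Rate on top 2: 0.9643. gnats: 0.648 < 0.9643 → exclude; stop.
Optimal diet: fruit flies, mosquitoes — 2 of 4 types.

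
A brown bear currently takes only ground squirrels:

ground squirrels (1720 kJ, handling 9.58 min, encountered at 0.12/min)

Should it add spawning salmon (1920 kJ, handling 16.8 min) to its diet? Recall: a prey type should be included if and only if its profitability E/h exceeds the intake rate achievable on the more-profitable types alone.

Yes

Intake rate on the current diet: R = (0.12×1720) / (1 + 0.12×9.58) = 206.4/2.15 = 96.02 kJ/min.
Profitability of spawning salmon: 1920/16.8 = 114.3 kJ/min.
114.3 > 96.02, so adding spawning salmon raises the average — include it.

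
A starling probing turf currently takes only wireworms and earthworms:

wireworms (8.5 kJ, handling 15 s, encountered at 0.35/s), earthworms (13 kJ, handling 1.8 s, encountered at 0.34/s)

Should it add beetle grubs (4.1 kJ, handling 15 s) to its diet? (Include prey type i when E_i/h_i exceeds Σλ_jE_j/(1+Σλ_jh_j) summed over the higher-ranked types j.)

No

Intake rate on the current diet: R = (0.35×8.5 + 0.34×13) / (1 + 0.35×15 + 0.34×1.8) = 7.395/6.862 = 1.078 kJ/s.
beetle grubs: E/h = 4.1/15 = 0.2733 kJ/s.
0.2733 < 1.078, so adding beetle grubs would lower the average — exclude it.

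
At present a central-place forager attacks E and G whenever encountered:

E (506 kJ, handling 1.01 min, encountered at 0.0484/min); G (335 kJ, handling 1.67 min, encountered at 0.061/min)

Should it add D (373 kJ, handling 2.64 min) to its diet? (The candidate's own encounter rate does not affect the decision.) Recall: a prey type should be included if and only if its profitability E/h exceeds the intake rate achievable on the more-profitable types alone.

On E and G alone, R = ΣλE/(1+Σλh) = 44.93/1.151 = 39.04 kJ/min.
D: E/h = 373/2.64 = 141.3 kJ/min.
Since 141.3 > R, including D increases the long-run rate.

Yes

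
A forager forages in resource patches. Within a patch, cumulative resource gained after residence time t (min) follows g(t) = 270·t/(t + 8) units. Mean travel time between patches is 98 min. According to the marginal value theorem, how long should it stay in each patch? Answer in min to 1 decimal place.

28.0 min

Optimal t* satisfies g'(t*) = g(t*)/(T + t*).
g'(t) = 270·8/(t + 8)². Setting 270·8/(t+8)² = 270t/[(t+8)(98+t)] gives 8(98+t) = t(t+8), so t² = 8×98 = 784.
t* = √784 = 28 min.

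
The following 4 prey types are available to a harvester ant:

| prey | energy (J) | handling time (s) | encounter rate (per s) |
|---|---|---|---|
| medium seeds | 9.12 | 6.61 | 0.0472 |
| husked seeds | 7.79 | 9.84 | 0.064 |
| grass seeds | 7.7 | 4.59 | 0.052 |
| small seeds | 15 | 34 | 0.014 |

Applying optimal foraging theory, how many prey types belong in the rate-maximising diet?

3

E/h in descending order: grass seeds 1.68, medium seeds 1.38, husked seeds 0.792, small seeds 0.441 J/s. The optimal diet is the largest prefix of this list for which every included type satisfies E_i/h_i > R on the types above it.
Rate on top 1: 0.3232. medium seeds: 1.38 > 0.3232 → include.
Rate on top 2: 0.5358. husked seeds: 0.792 > 0.5358 → include.
Rate on top 3: 0.6097. small seeds: 0.441 < 0.6097 → exclude; stop.
Optimal diet: grass seeds, medium seeds, husked seeds — 3 of 4 types.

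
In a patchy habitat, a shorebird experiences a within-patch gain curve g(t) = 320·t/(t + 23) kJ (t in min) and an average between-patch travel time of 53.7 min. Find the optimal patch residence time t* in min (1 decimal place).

Maximise g(t)/(T+t): set derivative to zero → g'(t)(T+t) = g(t).
g'(t) = 320·23/(t + 23)². Setting 320·23/(t+23)² = 320t/[(t+23)(53.7+t)] gives 23(53.7+t) = t(t+23), so t² = 23×53.7 = 1235.
t* = √1235 = 35.14 min.

35.1 min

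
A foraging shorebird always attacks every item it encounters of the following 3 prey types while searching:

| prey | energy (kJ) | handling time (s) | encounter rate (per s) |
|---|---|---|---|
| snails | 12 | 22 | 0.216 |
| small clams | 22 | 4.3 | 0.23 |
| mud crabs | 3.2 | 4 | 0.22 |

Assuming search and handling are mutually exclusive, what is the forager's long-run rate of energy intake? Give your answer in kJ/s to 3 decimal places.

1.096 kJ/s

Energy encountered per unit search time: 0.216×12 + 0.23×22 + 0.22×3.2 = 8.356 kJ/s.
Handling time per unit search time: 0.216×22 + 0.23×4.3 + 0.22×4 = 6.621.
Rate = 8.356/(1 + 6.621) = 1.096 kJ/s.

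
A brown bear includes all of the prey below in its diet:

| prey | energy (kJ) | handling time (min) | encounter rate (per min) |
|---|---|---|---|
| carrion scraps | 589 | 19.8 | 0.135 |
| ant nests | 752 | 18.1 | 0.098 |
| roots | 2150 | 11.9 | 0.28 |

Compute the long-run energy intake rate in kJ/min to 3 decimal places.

R = (0.135×589 + 0.098×752 + 0.28×2150) / (1 + 0.135×19.8 + 0.098×18.1 + 0.28×11.9) = 755.2/8.779 = 86.03 kJ/min.

86.027 kJ/min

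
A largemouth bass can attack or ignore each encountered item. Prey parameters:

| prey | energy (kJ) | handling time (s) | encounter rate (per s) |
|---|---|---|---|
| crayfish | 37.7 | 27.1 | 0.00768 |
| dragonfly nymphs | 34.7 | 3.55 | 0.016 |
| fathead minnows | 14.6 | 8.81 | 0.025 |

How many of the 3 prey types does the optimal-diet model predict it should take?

3

Profitabilities (E/h, kJ/s): dragonfly nymphs 9.77, fathead minnows 1.66, crayfish 1.39. Add prey in this order while the next type's profitability exceeds the intake rate on those already taken.
Rate on top 1: 0.5254. fathead minnows: 1.66 > 0.5254 → include.
Rate on top 2: 0.7206. crayfish: 1.39 > 0.7206 → include.
Optimal diet: dragonfly nymphs, fathead minnows, crayfish — 3 of 3 types.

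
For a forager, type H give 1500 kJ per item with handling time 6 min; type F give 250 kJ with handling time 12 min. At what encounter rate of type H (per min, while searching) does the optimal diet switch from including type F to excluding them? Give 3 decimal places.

0.015 per min

Drop type F once their profitability E₂/h₂ falls below the rate achievable on type H alone: E₂/h₂ = λE₁/(1 + λh₁).
Solve for λ: λE₁h₂ = E₂(1 + λh₁) → λ(E₁h₂ − E₂h₁) = E₂ → λ = E₂/(E₁h₂ − E₂h₁).
λ = 250/(1500×12 − 250×6) = 250/1.65e+04 = 0.01515 per min.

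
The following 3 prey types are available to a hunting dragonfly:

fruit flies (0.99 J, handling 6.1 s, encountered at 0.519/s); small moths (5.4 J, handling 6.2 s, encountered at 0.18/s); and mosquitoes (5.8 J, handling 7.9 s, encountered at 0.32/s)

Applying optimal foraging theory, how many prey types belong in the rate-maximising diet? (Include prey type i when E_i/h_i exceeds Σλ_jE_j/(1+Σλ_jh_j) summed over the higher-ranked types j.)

Profitabilities (E/h, J/s): small moths 0.871, mosquitoes 0.734, fruit flies 0.162. Add prey in this order while the next type's profitability exceeds the intake rate on those already taken.
Rate on top 1: 0.4594. mosquitoes: 0.734 > 0.4594 → include.
Rate on top 2: 0.609. fruit flies: 0.162 < 0.609 → exclude; stop.
Optimal diet: small moths, mosquitoes — 2 of 3 types.

2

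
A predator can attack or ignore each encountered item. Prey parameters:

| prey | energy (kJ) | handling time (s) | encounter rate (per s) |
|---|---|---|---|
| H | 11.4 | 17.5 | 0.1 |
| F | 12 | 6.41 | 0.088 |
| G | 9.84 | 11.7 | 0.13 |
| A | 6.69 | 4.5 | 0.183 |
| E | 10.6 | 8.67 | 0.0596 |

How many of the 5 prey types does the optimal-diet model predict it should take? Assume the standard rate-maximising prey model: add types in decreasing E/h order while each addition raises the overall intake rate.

3

Rank by E/h (kJ/s): F 1.87, A 1.49, E 1.22, G 0.841, H 0.651. Include each in turn until the next type's E/h falls below the running intake rate.
Rate on top 1: 0.6752. A: 1.49 > 0.6752 → include.
Rate on top 2: 0.9551. E: 1.22 > 0.9551 → include.
Rate on top 3: 1.003. G: 0.841 < 1.003 → exclude; stop.
Optimal diet: F, A, E — 3 of 5 types.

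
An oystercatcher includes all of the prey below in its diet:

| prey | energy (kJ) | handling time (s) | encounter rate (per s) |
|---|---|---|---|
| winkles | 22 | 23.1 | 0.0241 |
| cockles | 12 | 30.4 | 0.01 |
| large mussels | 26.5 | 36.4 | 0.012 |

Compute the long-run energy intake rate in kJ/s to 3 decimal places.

Energy encountered per unit search time: 0.0241×22 + 0.01×12 + 0.012×26.5 = 0.9682 kJ/s.
Handling time per unit search time: 0.0241×23.1 + 0.01×30.4 + 0.012×36.4 = 1.298.
Rate = 0.9682/(1 + 1.298) = 0.4214 kJ/s.

0.421 kJ/s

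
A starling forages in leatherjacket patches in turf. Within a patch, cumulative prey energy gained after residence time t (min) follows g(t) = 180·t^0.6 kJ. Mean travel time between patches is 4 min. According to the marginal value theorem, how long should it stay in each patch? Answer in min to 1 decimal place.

By the marginal value theorem, leave when the instantaneous gain rate g'(t) equals the habitat-wide average g(t)/(T + t).
g'(t) = 0.6·180·t^-0.4. Setting 0.6·180·t^-0.4 = 180·t^0.6/(4+t) gives 0.6(4+t) = t, so 0.40·t = 0.6×4.
t* = 0.6×4/0.40 = 6 min.

6.0 min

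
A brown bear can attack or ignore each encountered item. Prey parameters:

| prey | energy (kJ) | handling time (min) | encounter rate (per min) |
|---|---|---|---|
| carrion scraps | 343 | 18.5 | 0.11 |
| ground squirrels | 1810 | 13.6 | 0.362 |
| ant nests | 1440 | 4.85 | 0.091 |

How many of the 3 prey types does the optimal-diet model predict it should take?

2

E/h in descending order: ant nests 297, ground squirrels 133, carrion scraps 18.5 kJ/min. The optimal diet is the largest prefix of this list for which every included type satisfies E_i/h_i > R on the types above it.
Rate on top 1: 90.91. ground squirrels: 133 > 90.91 → include.
Rate on top 2: 123.5. carrion scraps: 18.5 < 123.5 → exclude; stop.
Optimal diet: ant nests, ground squirrels — 2 of 3 types.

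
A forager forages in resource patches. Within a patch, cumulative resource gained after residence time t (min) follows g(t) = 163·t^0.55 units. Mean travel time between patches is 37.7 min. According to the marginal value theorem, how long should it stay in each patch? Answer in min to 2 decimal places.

46.08 min

Maximise g(t)/(T+t): set derivative to zero → g'(t)(T+t) = g(t).
g'(t) = 0.55·163·t^-0.45. Setting 0.55·163·t^-0.45 = 163·t^0.55/(37.7+t) gives 0.55(37.7+t) = t, so 0.45·t = 0.55×37.7.
t* = 0.55×37.7/0.45 = 46.08 min.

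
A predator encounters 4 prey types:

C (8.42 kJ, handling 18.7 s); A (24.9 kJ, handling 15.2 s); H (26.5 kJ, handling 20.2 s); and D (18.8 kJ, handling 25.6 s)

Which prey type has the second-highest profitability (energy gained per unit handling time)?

H

Profitability E/h (kJ/s): C = 8.42/18.7 = 0.45, A = 24.9/15.2 = 1.64, H = 26.5/20.2 = 1.31, D = 18.8/25.6 = 0.734.
Ranked: A > H > D > C.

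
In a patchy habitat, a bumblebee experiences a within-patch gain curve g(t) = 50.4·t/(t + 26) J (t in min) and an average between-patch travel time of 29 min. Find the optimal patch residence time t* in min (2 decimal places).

By the marginal value theorem, leave when the instantaneous gain rate g'(t) equals the habitat-wide average g(t)/(T + t).
g'(t) = 50.4·26/(t + 26)². Setting 50.4·26/(t+26)² = 50.4t/[(t+26)(29+t)] gives 26(29+t) = t(t+26), so t² = 26×29 = 754.
t* = √754 = 27.46 min.

27.46 min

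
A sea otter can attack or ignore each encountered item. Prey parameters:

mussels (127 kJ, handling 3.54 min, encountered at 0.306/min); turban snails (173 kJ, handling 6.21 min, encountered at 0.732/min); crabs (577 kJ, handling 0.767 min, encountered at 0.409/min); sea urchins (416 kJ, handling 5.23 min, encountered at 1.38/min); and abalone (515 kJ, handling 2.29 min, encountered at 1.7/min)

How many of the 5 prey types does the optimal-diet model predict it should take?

Rank by E/h (kJ/min): crabs 752, abalone 225, sea urchins 79.5, mussels 35.9, turban snails 27.9. Include each in turn until the next type's E/h falls below the running intake rate.
Rate on top 1: 179.6. abalone: 225 > 179.6 → include.
Rate on top 2: 213.5. sea urchins: 79.5 < 213.5 → exclude; stop.
Optimal diet: crabs, abalone — 2 of 5 types.

2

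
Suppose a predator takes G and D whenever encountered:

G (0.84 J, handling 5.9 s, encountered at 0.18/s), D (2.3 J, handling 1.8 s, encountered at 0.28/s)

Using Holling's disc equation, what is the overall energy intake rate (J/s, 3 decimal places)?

R = (0.18×0.84 + 0.28×2.3) / (1 + 0.18×5.9 + 0.28×1.8) = 0.7952/2.566 = 0.3099 J/s.

0.310 J/s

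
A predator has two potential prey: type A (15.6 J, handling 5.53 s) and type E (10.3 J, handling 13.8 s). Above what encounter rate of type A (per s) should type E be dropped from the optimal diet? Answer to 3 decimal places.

0.065 per s

Drop type E once their profitability E₂/h₂ falls below the rate achievable on type A alone: E₂/h₂ = λE₁/(1 + λh₁).
Solve for λ: λE₁h₂ = E₂(1 + λh₁) → λ(E₁h₂ − E₂h₁) = E₂ → λ = E₂/(E₁h₂ − E₂h₁).
λ = 10.3/(15.6×13.8 − 10.3×5.53) = 10.3/158.3 = 0.06506 per s.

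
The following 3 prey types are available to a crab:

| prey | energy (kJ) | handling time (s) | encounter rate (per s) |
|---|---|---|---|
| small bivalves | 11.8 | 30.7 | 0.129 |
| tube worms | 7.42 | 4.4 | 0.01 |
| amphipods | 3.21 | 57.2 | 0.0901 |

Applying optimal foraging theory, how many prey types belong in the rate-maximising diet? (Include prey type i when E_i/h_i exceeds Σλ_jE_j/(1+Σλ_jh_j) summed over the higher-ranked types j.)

E/h in descending order: tube worms 1.69, small bivalves 0.384, amphipods 0.0561 kJ/s. The optimal diet is the largest prefix of this list for which every included type satisfies E_i/h_i > R on the types above it.
Rate on top 1: 0.07107. small bivalves: 0.384 > 0.07107 → include.
Rate on top 2: 0.319. amphipods: 0.0561 < 0.319 → exclude; stop.
Optimal diet: tube worms, small bivalves — 2 of 3 types.

2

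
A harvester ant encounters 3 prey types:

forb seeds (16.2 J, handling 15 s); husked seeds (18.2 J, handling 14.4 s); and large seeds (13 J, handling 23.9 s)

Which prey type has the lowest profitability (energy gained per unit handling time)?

Profitability E/h (J/s): forb seeds = 16.2/15 = 1.08, husked seeds = 18.2/14.4 = 1.26, large seeds = 13/23.9 = 0.544.
Ranked: husked seeds > forb seeds > large seeds.

large seeds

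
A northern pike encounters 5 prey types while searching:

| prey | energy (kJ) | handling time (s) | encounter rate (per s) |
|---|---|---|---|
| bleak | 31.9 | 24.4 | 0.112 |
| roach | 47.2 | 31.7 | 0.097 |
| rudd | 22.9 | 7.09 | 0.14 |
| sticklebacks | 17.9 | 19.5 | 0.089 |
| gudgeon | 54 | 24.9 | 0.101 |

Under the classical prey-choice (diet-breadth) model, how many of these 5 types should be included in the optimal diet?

Rank by E/h (kJ/s): rudd 3.23, gudgeon 2.17, roach 1.49, bleak 1.31, sticklebacks 0.918. Include each in turn until the next type's E/h falls below the running intake rate.
Rate on top 1: 1.609. gudgeon: 2.17 > 1.609 → include.
Rate on top 2: 1.921. roach: 1.49 < 1.921 → exclude; stop.
Optimal diet: rudd, gudgeon — 2 of 5 types.

2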